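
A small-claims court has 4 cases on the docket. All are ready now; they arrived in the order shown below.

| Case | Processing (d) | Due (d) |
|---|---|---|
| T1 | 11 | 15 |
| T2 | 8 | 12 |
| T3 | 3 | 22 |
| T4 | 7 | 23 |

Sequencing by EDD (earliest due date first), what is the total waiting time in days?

EDD (increasing due date): T2 T1 T3 T4.
T2: waits 0, runs 0→8
T1: waits 8, runs 8→19
T3: waits 19, runs 19→22
T4: waits 22, runs 22→29
Sum = 0+8+19+22 = 49.

49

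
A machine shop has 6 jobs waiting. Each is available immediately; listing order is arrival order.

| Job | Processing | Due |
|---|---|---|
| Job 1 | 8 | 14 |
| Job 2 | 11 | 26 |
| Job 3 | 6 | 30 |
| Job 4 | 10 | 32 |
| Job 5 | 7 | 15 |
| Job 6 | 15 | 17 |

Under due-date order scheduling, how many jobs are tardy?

EDD (increasing due date): Job 1 Job 5 Job 6 Job 2 Job 3 Job 4.
Job 1: 0→8, due 14, tardiness 0
Job 5: 8→15, due 15, tardiness 0
Job 6: 15→30, due 17, tardiness 13
Job 2: 30→41, due 26, tardiness 15
Job 3: 41→47, due 30, tardiness 17
Job 4: 47→57, due 32, tardiness 25
Late jobs: 4.

4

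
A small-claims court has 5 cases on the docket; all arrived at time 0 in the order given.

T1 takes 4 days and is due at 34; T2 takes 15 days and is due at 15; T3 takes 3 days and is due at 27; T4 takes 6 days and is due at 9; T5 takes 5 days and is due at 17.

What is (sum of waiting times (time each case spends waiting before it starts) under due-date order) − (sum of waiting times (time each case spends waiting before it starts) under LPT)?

-10

EDD (increasing due date): T4 T2 T5 T3 T1.
T4: waits 0, runs 0→6
T2: waits 6, runs 6→21
T5: waits 21, runs 21→26
T3: waits 26, runs 26→29
T1: waits 29, runs 29→33
Sum = 0+6+21+26+29 = 82.
LPT (decreasing processing time): T2 T4 T5 T1 T3.
T2: waits 0, runs 0→15
T4: waits 15, runs 15→21
T5: waits 21, runs 21→26
T1: waits 26, runs 26→30
T3: waits 30, runs 30→33
Sum = 0+15+21+26+30 = 92.
Difference = 82 − 92 = -10.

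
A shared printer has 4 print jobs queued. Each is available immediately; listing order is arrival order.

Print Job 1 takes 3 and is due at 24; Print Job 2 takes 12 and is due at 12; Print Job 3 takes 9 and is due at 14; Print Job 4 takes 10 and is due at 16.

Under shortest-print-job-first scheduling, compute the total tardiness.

28

SPT (increasing processing time): Print Job 1 Print Job 3 Print Job 4 Print Job 2.
Print Job 1: 0→3, due 24, tardiness 0
Print Job 3: 3→12, due 14, tardiness 0
Print Job 4: 12→22, due 16, tardiness 6
Print Job 2: 22→34, due 12, tardiness 22
Sum = 0+0+6+22 = 28.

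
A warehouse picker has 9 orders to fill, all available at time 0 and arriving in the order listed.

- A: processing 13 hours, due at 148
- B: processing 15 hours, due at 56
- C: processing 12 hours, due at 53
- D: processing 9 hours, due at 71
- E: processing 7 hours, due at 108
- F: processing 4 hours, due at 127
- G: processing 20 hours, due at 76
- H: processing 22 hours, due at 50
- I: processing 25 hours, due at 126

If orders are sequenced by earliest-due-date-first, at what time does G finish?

78

EDD (increasing due date): H C B D G E I F A.
H: 0→22
C: 22→34
B: 34→49
D: 49→58
G: 58→78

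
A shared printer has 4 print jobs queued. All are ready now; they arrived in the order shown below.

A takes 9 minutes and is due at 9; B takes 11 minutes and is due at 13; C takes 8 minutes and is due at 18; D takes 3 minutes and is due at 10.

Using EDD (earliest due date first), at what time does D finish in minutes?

EDD (increasing due date): A D B C.
A: 0→9
D: 9→12

12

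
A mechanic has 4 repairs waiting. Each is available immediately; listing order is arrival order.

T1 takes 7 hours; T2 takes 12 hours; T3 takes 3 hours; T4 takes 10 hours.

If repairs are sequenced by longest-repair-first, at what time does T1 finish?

29

LPT (decreasing processing time): T2 T4 T1 T3.
T2: 0→12
T4: 12→22
T1: 22→29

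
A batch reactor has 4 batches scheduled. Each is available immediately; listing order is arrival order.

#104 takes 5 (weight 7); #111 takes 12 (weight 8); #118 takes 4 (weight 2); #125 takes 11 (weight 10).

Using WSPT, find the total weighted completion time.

WSPT (decreasing weight/processing-time ratio): #104 #125 #111 #118.
#104: finishes 5, weight 7, w·C = 35
#125: finishes 16, weight 10, w·C = 160
#111: finishes 28, weight 8, w·C = 224
#118: finishes 32, weight 2, w·C = 64
Sum = 35+160+224+64 = 483.

483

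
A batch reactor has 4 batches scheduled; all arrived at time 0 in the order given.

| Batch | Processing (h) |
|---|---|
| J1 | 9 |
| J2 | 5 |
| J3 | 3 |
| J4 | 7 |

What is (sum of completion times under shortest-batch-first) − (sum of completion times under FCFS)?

-14

SPT (increasing processing time): J3 J2 J4 J1.
J3: 0→3
J2: 3→8
J4: 8→15
J1: 15→24
Sum = 3+8+15+24 = 50.
FIFO (arrival order): J1 J2 J3 J4.
J1: 0→9
J2: 9→14
J3: 14→17
J4: 17→24
Sum = 9+14+17+24 = 64.
Difference = 50 − 64 = -14.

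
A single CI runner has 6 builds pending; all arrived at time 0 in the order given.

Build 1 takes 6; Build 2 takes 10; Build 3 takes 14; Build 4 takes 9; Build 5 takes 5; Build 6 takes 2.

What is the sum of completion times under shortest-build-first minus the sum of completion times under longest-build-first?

SPT (increasing processing time): Build 6 Build 5 Build 1 Build 4 Build 2 Build 3.
Build 6: 0→2
Build 5: 2→7
Build 1: 7→13
Build 4: 13→22
Build 2: 22→32
Build 3: 32→46
Sum = 2+7+13+22+32+46 = 122.
LPT (decreasing processing time): Build 3 Build 2 Build 4 Build 1 Build 5 Build 6.
Build 3: 0→14
Build 2: 14→24
Build 4: 24→33
Build 1: 33→39
Build 5: 39→44
Build 6: 44→46
Sum = 14+24+33+39+44+46 = 200.
Difference = 122 − 200 = -78.

-78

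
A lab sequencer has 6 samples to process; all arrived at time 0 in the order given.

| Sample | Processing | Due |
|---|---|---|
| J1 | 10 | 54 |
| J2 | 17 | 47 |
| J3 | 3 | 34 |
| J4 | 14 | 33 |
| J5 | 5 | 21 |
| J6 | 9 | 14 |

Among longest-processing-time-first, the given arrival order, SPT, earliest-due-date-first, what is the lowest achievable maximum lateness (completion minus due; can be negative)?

4

LPT (decreasing processing time): J2 J4 J1 J6 J5 J3.
J2: 0→17, due 47, lateness -30
J4: 17→31, due 33, lateness -2
J1: 31→41, due 54, lateness -13
J6: 41→50, due 14, lateness 36
J5: 50→55, due 21, lateness 34
J3: 55→58, due 34, lateness 24
Maximum = 36.
FIFO (arrival order): J1 J2 J3 J4 J5 J6.
J1: 0→10, due 54, lateness -44
J2: 10→27, due 47, lateness -20
J3: 27→30, due 34, lateness -4
J4: 30→44, due 33, lateness 11
J5: 44→49, due 21, lateness 28
J6: 49→58, due 14, lateness 44
Maximum = 44.
SPT (increasing processing time): J3 J5 J6 J1 J4 J2.
J3: 0→3, due 34, lateness -31
J5: 3→8, due 21, lateness -13
J6: 8→17, due 14, lateness 3
J1: 17→27, due 54, lateness -27
J4: 27→41, due 33, lateness 8
J2: 41→58, due 47, lateness 11
Maximum = 11.
EDD (increasing due date): J6 J5 J4 J3 J2 J1.
J6: 0→9, due 14, lateness -5
J5: 9→14, due 21, lateness -7
J4: 14→28, due 33, lateness -5
J3: 28→31, due 34, lateness -3
J2: 31→48, due 47, lateness 1
J1: 48→58, due 54, lateness 4
Maximum = 4.
LPT 36, FIFO 44, SPT 11, EDD 4 → minimum 4.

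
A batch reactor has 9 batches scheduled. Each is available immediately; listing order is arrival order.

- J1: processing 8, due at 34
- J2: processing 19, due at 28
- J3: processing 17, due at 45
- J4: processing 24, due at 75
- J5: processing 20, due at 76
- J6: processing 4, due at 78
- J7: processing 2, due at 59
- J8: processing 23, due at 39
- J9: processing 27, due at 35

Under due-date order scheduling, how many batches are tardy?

7

EDD (increasing due date): J2 J1 J9 J8 J3 J7 J4 J5 J6.
J2: 0→19, due 28, tardiness 0
J1: 19→27, due 34, tardiness 0
J9: 27→54, due 35, tardiness 19
J8: 54→77, due 39, tardiness 38
J3: 77→94, due 45, tardiness 49
J7: 94→96, due 59, tardiness 37
J4: 96→120, due 75, tardiness 45
J5: 120→140, due 76, tardiness 64
J6: 140→144, due 78, tardiness 66
Late batches: 7.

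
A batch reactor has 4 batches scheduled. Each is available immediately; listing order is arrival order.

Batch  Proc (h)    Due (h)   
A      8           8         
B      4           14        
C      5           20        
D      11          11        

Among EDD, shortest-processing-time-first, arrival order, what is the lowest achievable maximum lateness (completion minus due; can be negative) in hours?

9

EDD (increasing due date): A D B C.
A: 0→8, due 8, lateness 0
D: 8→19, due 11, lateness 8
B: 19→23, due 14, lateness 9
C: 23→28, due 20, lateness 8
Maximum = 9.
SPT (increasing processing time): B C A D.
B: 0→4, due 14, lateness -10
C: 4→9, due 20, lateness -11
A: 9→17, due 8, lateness 9
D: 17→28, due 11, lateness 17
Maximum = 17.
FIFO (arrival order): A B C D.
A: 0→8, due 8, lateness 0
B: 8→12, due 14, lateness -2
C: 12→17, due 20, lateness -3
D: 17→28, due 11, lateness 17
Maximum = 17.
EDD 9, SPT 17, FIFO 17 → minimum 9.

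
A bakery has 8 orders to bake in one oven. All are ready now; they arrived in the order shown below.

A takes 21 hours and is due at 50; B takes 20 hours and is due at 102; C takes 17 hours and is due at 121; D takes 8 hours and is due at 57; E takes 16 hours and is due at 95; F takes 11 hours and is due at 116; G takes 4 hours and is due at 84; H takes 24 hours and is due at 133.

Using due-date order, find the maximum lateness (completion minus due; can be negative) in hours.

-12

EDD (increasing due date): A D G E B F C H.
A: 0→21, due 50, lateness -29
D: 21→29, due 57, lateness -28
G: 29→33, due 84, lateness -51
E: 33→49, due 95, lateness -46
B: 49→69, due 102, lateness -33
F: 69→80, due 116, lateness -36
C: 80→97, due 121, lateness -24
H: 97→121, due 133, lateness -12
Maximum = -12.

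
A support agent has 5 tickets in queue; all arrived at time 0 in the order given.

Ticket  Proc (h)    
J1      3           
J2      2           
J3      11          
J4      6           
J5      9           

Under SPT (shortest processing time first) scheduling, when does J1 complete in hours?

5

SPT (increasing processing time): J2 J1 J4 J5 J3.
J2: 0→2
J1: 2→5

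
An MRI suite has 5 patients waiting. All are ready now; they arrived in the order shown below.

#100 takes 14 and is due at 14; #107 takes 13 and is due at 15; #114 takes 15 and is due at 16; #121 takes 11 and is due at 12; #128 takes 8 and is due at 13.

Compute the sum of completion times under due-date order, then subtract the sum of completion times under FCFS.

EDD (increasing due date): #121 #128 #100 #107 #114.
#121: 0→11
#128: 11→19
#100: 19→33
#107: 33→46
#114: 46→61
Sum = 11+19+33+46+61 = 170.
FIFO (arrival order): #100 #107 #114 #121 #128.
#100: 0→14
#107: 14→27
#114: 27→42
#121: 42→53
#128: 53→61
Sum = 14+27+42+53+61 = 197.
Difference = 170 − 197 = -27.

-27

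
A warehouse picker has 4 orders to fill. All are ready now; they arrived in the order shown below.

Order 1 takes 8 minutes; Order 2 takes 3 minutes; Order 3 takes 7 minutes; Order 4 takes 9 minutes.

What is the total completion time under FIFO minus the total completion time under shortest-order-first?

6

FIFO (arrival order): Order 1 Order 2 Order 3 Order 4.
Order 1: 0→8
Order 2: 8→11
Order 3: 11→18
Order 4: 18→27
Sum = 8+11+18+27 = 64.
SPT (increasing processing time): Order 2 Order 3 Order 1 Order 4.
Order 2: 0→3
Order 3: 3→10
Order 1: 10→18
Order 4: 18→27
Sum = 3+10+18+27 = 58.
Difference = 64 − 58 = 6.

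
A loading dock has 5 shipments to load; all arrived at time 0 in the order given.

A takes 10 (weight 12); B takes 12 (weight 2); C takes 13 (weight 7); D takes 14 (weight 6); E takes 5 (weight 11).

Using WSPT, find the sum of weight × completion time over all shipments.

791

WSPT (decreasing weight/processing-time ratio): E A C D B.
E: finishes 5, weight 11, w·C = 55
A: finishes 15, weight 12, w·C = 180
C: finishes 28, weight 7, w·C = 196
D: finishes 42, weight 6, w·C = 252
B: finishes 54, weight 2, w·C = 108
Sum = 55+180+196+252+108 = 791.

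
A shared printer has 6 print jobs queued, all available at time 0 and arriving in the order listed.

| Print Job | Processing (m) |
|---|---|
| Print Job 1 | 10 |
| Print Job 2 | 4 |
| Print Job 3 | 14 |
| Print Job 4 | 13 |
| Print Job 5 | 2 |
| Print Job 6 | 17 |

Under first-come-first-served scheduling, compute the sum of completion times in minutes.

196

FIFO (arrival order): Print Job 1 Print Job 2 Print Job 3 Print Job 4 Print Job 5 Print Job 6.
Print Job 1: 0→10
Print Job 2: 10→14
Print Job 3: 14→28
Print Job 4: 28→41
Print Job 5: 41→43
Print Job 6: 43→60
Sum = 10+14+28+41+43+60 = 196.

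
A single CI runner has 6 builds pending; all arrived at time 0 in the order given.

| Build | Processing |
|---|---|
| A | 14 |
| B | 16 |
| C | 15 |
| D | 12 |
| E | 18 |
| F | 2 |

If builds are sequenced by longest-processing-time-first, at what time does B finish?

34

LPT (decreasing processing time): E B C A D F.
E: 0→18
B: 18→34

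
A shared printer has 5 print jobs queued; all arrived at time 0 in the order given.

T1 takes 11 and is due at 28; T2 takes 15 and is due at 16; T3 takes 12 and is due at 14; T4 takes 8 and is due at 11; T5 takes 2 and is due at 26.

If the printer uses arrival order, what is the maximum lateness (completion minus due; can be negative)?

35

FIFO (arrival order): T1 T2 T3 T4 T5.
T1: 0→11, due 28, lateness -17
T2: 11→26, due 16, lateness 10
T3: 26→38, due 14, lateness 24
T4: 38→46, due 11, lateness 35
T5: 46→48, due 26, lateness 22
Maximum = 35.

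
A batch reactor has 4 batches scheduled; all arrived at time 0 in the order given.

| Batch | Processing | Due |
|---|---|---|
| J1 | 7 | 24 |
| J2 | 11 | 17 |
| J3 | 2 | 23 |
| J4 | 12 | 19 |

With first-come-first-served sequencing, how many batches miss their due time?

2

FIFO (arrival order): J1 J2 J3 J4.
J1: 0→7, due 24, tardiness 0
J2: 7→18, due 17, tardiness 1
J3: 18→20, due 23, tardiness 0
J4: 20→32, due 19, tardiness 13
Late batches: 2.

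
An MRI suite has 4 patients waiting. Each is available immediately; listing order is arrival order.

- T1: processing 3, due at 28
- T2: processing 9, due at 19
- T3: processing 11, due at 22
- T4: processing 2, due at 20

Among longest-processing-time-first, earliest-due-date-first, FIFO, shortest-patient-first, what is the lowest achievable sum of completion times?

LPT (decreasing processing time): T3 T2 T1 T4.
T3: 0→11
T2: 11→20
T1: 20→23
T4: 23→25
Sum = 11+20+23+25 = 79.
EDD (increasing due date): T2 T4 T3 T1.
T2: 0→9
T4: 9→11
T3: 11→22
T1: 22→25
Sum = 9+11+22+25 = 67.
FIFO (arrival order): T1 T2 T3 T4.
T1: 0→3
T2: 3→12
T3: 12→23
T4: 23→25
Sum = 3+12+23+25 = 63.
SPT (increasing processing time): T4 T1 T2 T3.
T4: 0→2
T1: 2→5
T2: 5→14
T3: 14→25
Sum = 2+5+14+25 = 46.
LPT 79, EDD 67, FIFO 63, SPT 46 → minimum 46.

46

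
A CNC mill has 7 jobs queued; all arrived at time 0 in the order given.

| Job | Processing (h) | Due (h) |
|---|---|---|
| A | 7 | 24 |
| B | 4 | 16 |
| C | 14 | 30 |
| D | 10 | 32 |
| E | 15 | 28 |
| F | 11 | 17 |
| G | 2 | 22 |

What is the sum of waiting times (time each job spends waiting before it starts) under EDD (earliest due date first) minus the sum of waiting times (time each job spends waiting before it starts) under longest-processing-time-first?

EDD (increasing due date): B F G A E C D.
B: waits 0, runs 0→4
F: waits 4, runs 4→15
G: waits 15, runs 15→17
A: waits 17, runs 17→24
E: waits 24, runs 24→39
C: waits 39, runs 39→53
D: waits 53, runs 53→63
Sum = 0+4+15+17+24+39+53 = 152.
LPT (decreasing processing time): E C F D A B G.
E: waits 0, runs 0→15
C: waits 15, runs 15→29
F: waits 29, runs 29→40
D: waits 40, runs 40→50
A: waits 50, runs 50→57
B: waits 57, runs 57→61
G: waits 61, runs 61→63
Sum = 0+15+29+40+50+57+61 = 252.
Difference = 152 − 252 = -100.

-100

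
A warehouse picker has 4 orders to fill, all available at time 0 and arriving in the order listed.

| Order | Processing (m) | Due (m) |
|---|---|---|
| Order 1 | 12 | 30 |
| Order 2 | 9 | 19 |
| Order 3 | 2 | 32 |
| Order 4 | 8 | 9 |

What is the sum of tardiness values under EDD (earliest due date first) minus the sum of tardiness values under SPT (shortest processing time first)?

EDD (increasing due date): Order 4 Order 2 Order 1 Order 3.
Order 4: 0→8, due 9, tardiness 0
Order 2: 8→17, due 19, tardiness 0
Order 1: 17→29, due 30, tardiness 0
Order 3: 29→31, due 32, tardiness 0
Sum = 0+0+0+0 = 0.
SPT (increasing processing time): Order 3 Order 4 Order 2 Order 1.
Order 3: 0→2, due 32, tardiness 0
Order 4: 2→10, due 9, tardiness 1
Order 2: 10→19, due 19, tardiness 0
Order 1: 19→31, due 30, tardiness 1
Sum = 0+1+0+1 = 2.
Difference = 0 − 2 = -2.

-2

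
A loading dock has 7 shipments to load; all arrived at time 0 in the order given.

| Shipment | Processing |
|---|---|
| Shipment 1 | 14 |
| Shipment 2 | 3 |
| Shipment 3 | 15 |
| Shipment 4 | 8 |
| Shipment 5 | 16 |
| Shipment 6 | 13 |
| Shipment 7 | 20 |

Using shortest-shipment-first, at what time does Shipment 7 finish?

89

SPT (increasing processing time): Shipment 2 Shipment 4 Shipment 6 Shipment 1 Shipment 3 Shipment 5 Shipment 7.
Shipment 2: 0→3
Shipment 4: 3→11
Shipment 6: 11→24
Shipment 1: 24→38
Shipment 3: 38→53
Shipment 5: 53→69
Shipment 7: 69→89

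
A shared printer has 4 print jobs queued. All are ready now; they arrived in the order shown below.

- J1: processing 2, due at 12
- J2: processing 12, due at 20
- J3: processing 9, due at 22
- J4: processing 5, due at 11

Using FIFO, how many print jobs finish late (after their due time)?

FIFO (arrival order): J1 J2 J3 J4.
J1: 0→2, due 12, tardiness 0
J2: 2→14, due 20, tardiness 0
J3: 14→23, due 22, tardiness 1
J4: 23→28, due 11, tardiness 17
Late print jobs: 2.

2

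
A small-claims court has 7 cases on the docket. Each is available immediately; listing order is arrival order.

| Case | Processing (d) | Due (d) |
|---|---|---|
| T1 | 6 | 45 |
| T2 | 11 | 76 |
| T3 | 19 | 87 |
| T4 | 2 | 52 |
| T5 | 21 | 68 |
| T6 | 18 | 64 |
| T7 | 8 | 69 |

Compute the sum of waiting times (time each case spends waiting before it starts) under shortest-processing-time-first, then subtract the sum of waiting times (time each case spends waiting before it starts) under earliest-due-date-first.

-46

SPT (increasing processing time): T4 T1 T7 T2 T6 T3 T5.
T4: waits 0, runs 0→2
T1: waits 2, runs 2→8
T7: waits 8, runs 8→16
T2: waits 16, runs 16→27
T6: waits 27, runs 27→45
T3: waits 45, runs 45→64
T5: waits 64, runs 64→85
Sum = 0+2+8+16+27+45+64 = 162.
EDD (increasing due date): T1 T4 T6 T5 T7 T2 T3.
T1: waits 0, runs 0→6
T4: waits 6, runs 6→8
T6: waits 8, runs 8→26
T5: waits 26, runs 26→47
T7: waits 47, runs 47→55
T2: waits 55, runs 55→66
T3: waits 66, runs 66→85
Sum = 0+6+8+26+47+55+66 = 208.
Difference = 162 − 208 = -46.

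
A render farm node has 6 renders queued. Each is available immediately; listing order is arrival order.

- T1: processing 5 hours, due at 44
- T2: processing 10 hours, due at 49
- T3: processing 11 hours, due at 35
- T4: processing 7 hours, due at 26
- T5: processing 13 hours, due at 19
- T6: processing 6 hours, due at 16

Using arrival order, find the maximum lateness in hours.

36

FIFO (arrival order): T1 T2 T3 T4 T5 T6.
T1: 0→5, due 44, lateness -39
T2: 5→15, due 49, lateness -34
T3: 15→26, due 35, lateness -9
T4: 26→33, due 26, lateness 7
T5: 33→46, due 19, lateness 27
T6: 46→52, due 16, lateness 36
Maximum = 36.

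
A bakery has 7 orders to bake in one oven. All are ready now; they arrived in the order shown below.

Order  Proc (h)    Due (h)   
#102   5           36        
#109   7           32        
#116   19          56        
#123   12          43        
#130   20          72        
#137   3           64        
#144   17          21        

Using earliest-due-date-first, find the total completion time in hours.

EDD (increasing due date): #144 #109 #102 #123 #116 #137 #130.
#144: 0→17
#109: 17→24
#102: 24→29
#123: 29→41
#116: 41→60
#137: 60→63
#130: 63→83
Sum = 17+24+29+41+60+63+83 = 317.

317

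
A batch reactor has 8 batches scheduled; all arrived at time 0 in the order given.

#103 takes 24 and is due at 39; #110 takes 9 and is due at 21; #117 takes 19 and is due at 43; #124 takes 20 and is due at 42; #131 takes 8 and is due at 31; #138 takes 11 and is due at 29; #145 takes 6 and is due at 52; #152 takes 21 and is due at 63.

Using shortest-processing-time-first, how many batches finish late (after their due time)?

6

SPT (increasing processing time): #145 #131 #110 #138 #117 #124 #152 #103.
#145: 0→6, due 52, tardiness 0
#131: 6→14, due 31, tardiness 0
#110: 14→23, due 21, tardiness 2
#138: 23→34, due 29, tardiness 5
#117: 34→53, due 43, tardiness 10
#124: 53→73, due 42, tardiness 31
#152: 73→94, due 63, tardiness 31
#103: 94→118, due 39, tardiness 79
Late batches: 6.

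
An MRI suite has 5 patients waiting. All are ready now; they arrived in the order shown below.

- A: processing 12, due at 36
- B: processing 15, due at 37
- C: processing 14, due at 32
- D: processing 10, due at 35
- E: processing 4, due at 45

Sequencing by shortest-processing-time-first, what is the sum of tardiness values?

SPT (increasing processing time): E D A C B.
E: 0→4, due 45, tardiness 0
D: 4→14, due 35, tardiness 0
A: 14→26, due 36, tardiness 0
C: 26→40, due 32, tardiness 8
B: 40→55, due 37, tardiness 18
Sum = 0+0+0+8+18 = 26.

26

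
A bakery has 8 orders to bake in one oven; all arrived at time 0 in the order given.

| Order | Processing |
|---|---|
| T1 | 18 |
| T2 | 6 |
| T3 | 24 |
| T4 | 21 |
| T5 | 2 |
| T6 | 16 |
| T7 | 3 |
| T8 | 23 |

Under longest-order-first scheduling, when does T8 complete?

LPT (decreasing processing time): T3 T8 T4 T1 T6 T2 T7 T5.
T3: 0→24
T8: 24→47

47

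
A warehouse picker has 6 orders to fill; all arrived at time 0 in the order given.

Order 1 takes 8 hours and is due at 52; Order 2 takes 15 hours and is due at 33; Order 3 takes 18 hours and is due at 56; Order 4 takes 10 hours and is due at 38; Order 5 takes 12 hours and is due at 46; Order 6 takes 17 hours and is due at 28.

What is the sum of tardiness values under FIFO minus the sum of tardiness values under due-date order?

36

FIFO (arrival order): Order 1 Order 2 Order 3 Order 4 Order 5 Order 6.
Order 1: 0→8, due 52, tardiness 0
Order 2: 8→23, due 33, tardiness 0
Order 3: 23→41, due 56, tardiness 0
Order 4: 41→51, due 38, tardiness 13
Order 5: 51→63, due 46, tardiness 17
Order 6: 63→80, due 28, tardiness 52
Sum = 0+0+0+13+17+52 = 82.
EDD (increasing due date): Order 6 Order 2 Order 4 Order 5 Order 1 Order 3.
Order 6: 0→17, due 28, tardiness 0
Order 2: 17→32, due 33, tardiness 0
Order 4: 32→42, due 38, tardiness 4
Order 5: 42→54, due 46, tardiness 8
Order 1: 54→62, due 52, tardiness 10
Order 3: 62→80, due 56, tardiness 24
Sum = 0+0+4+8+10+24 = 46.
Difference = 82 − 46 = 36.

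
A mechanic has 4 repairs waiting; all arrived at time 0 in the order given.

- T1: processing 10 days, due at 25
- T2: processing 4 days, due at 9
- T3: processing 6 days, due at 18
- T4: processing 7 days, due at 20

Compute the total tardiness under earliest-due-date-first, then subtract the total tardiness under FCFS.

-12

EDD (increasing due date): T2 T3 T4 T1.
T2: 0→4, due 9, tardiness 0
T3: 4→10, due 18, tardiness 0
T4: 10→17, due 20, tardiness 0
T1: 17→27, due 25, tardiness 2
Sum = 0+0+0+2 = 2.
FIFO (arrival order): T1 T2 T3 T4.
T1: 0→10, due 25, tardiness 0
T2: 10→14, due 9, tardiness 5
T3: 14→20, due 18, tardiness 2
T4: 20→27, due 20, tardiness 7
Sum = 0+5+2+7 = 14.
Difference = 2 − 14 = -12.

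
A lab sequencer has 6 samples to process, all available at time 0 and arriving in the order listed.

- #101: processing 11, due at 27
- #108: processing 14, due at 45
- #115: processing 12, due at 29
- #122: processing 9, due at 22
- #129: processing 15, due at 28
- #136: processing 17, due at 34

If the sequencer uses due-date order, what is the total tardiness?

EDD (increasing due date): #122 #101 #129 #115 #136 #108.
#122: 0→9, due 22, tardiness 0
#101: 9→20, due 27, tardiness 0
#129: 20→35, due 28, tardiness 7
#115: 35→47, due 29, tardiness 18
#136: 47→64, due 34, tardiness 30
#108: 64→78, due 45, tardiness 33
Sum = 0+0+7+18+30+33 = 88.

88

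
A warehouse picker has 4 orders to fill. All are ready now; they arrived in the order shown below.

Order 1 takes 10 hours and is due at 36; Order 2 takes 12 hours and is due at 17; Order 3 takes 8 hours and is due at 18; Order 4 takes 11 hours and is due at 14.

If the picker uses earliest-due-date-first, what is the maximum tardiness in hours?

EDD (increasing due date): Order 4 Order 2 Order 3 Order 1.
Order 4: 0→11, due 14, tardiness 0
Order 2: 11→23, due 17, tardiness 6
Order 3: 23→31, due 18, tardiness 13
Order 1: 31→41, due 36, tardiness 5
Maximum = 13.

13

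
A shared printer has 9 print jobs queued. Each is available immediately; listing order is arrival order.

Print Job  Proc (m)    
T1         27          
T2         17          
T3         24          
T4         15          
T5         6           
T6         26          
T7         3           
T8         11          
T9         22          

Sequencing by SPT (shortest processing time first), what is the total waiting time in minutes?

415

SPT (increasing processing time): T7 T5 T8 T4 T2 T9 T3 T6 T1.
T7: waits 0, runs 0→3
T5: waits 3, runs 3→9
T8: waits 9, runs 9→20
T4: waits 20, runs 20→35
T2: waits 35, runs 35→52
T9: waits 52, runs 52→74
T3: waits 74, runs 74→98
T6: waits 98, runs 98→124
T1: waits 124, runs 124→151
Sum = 0+3+9+20+35+52+74+98+124 = 415.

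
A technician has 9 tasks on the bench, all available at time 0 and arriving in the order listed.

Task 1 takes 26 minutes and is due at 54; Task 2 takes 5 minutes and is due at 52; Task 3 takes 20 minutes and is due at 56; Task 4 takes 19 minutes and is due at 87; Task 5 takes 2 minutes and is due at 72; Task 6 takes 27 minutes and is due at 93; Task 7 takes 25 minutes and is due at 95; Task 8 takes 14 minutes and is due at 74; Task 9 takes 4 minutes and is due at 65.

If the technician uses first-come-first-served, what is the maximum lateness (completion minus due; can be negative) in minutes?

FIFO (arrival order): Task 1 Task 2 Task 3 Task 4 Task 5 Task 6 Task 7 Task 8 Task 9.
Task 1: 0→26, due 54, lateness -28
Task 2: 26→31, due 52, lateness -21
Task 3: 31→51, due 56, lateness -5
Task 4: 51→70, due 87, lateness -17
Task 5: 70→72, due 72, lateness 0
Task 6: 72→99, due 93, lateness 6
Task 7: 99→124, due 95, lateness 29
Task 8: 124→138, due 74, lateness 64
Task 9: 138→142, due 65, lateness 77
Maximum = 77.

77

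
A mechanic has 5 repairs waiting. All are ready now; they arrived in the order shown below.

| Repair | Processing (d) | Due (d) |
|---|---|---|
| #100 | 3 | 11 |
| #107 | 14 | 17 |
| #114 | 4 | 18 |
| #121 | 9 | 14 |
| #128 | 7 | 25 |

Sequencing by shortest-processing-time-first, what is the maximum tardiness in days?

SPT (increasing processing time): #100 #114 #128 #121 #107.
#100: 0→3, due 11, tardiness 0
#114: 3→7, due 18, tardiness 0
#128: 7→14, due 25, tardiness 0
#121: 14→23, due 14, tardiness 9
#107: 23→37, due 17, tardiness 20
Maximum = 20.

20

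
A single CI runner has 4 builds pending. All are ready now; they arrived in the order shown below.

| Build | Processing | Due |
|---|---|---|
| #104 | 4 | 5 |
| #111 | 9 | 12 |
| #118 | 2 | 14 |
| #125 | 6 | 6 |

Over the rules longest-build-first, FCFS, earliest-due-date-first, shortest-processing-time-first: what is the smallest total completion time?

LPT (decreasing processing time): #111 #125 #104 #118.
#111: 0→9
#125: 9→15
#104: 15→19
#118: 19→21
Sum = 9+15+19+21 = 64.
FIFO (arrival order): #104 #111 #118 #125.
#104: 0→4
#111: 4→13
#118: 13→15
#125: 15→21
Sum = 4+13+15+21 = 53.
EDD (increasing due date): #104 #125 #111 #118.
#104: 0→4
#125: 4→10
#111: 10→19
#118: 19→21
Sum = 4+10+19+21 = 54.
SPT (increasing processing time): #118 #104 #125 #111.
#118: 0→2
#104: 2→6
#125: 6→12
#111: 12→21
Sum = 2+6+12+21 = 41.
LPT 64, FIFO 53, EDD 54, SPT 41 → minimum 41.

41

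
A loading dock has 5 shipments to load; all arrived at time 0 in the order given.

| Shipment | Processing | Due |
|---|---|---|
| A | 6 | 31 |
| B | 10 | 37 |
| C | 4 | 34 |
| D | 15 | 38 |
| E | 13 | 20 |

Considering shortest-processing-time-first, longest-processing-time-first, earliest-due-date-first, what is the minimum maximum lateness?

SPT (increasing processing time): C A B E D.
C: 0→4, due 34, lateness -30
A: 4→10, due 31, lateness -21
B: 10→20, due 37, lateness -17
E: 20→33, due 20, lateness 13
D: 33→48, due 38, lateness 10
Maximum = 13.
LPT (decreasing processing time): D E B A C.
D: 0→15, due 38, lateness -23
E: 15→28, due 20, lateness 8
B: 28→38, due 37, lateness 1
A: 38→44, due 31, lateness 13
C: 44→48, due 34, lateness 14
Maximum = 14.
EDD (increasing due date): E A C B D.
E: 0→13, due 20, lateness -7
A: 13→19, due 31, lateness -12
C: 19→23, due 34, lateness -11
B: 23→33, due 37, lateness -4
D: 33→48, due 38, lateness 10
Maximum = 10.
SPT 13, LPT 14, EDD 10 → minimum 10.

10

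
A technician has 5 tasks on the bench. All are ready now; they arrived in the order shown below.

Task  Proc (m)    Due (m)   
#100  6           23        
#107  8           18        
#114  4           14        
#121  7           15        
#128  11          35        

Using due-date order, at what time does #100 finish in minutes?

EDD (increasing due date): #114 #121 #107 #100 #128.
#114: 0→4
#121: 4→11
#107: 11→19
#100: 19→25

25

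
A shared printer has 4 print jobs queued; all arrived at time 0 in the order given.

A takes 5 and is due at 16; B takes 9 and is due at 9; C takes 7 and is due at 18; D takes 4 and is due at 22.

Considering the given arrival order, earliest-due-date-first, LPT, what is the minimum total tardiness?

FIFO (arrival order): A B C D.
A: 0→5, due 16, tardiness 0
B: 5→14, due 9, tardiness 5
C: 14→21, due 18, tardiness 3
D: 21→25, due 22, tardiness 3
Sum = 0+5+3+3 = 11.
EDD (increasing due date): B A C D.
B: 0→9, due 9, tardiness 0
A: 9→14, due 16, tardiness 0
C: 14→21, due 18, tardiness 3
D: 21→25, due 22, tardiness 3
Sum = 0+0+3+3 = 6.
LPT (decreasing processing time): B C A D.
B: 0→9, due 9, tardiness 0
C: 9→16, due 18, tardiness 0
A: 16→21, due 16, tardiness 5
D: 21→25, due 22, tardiness 3
Sum = 0+0+5+3 = 8.
FIFO 11, EDD 6, LPT 8 → minimum 6.

6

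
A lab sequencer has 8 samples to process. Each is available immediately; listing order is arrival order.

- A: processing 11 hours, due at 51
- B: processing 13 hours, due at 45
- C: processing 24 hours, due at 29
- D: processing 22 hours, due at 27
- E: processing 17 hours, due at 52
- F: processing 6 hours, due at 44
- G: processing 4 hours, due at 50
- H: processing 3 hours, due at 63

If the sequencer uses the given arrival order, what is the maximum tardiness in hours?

FIFO (arrival order): A B C D E F G H.
A: 0→11, due 51, tardiness 0
B: 11→24, due 45, tardiness 0
C: 24→48, due 29, tardiness 19
D: 48→70, due 27, tardiness 43
E: 70→87, due 52, tardiness 35
F: 87→93, due 44, tardiness 49
G: 93→97, due 50, tardiness 47
H: 97→100, due 63, tardiness 37
Maximum = 49.

49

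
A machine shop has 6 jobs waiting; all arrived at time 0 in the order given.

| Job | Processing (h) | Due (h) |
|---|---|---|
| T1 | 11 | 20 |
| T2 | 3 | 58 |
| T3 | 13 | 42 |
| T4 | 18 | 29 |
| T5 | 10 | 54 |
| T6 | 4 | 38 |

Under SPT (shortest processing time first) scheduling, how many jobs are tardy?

2

SPT (increasing processing time): T2 T6 T5 T1 T3 T4.
T2: 0→3, due 58, tardiness 0
T6: 3→7, due 38, tardiness 0
T5: 7→17, due 54, tardiness 0
T1: 17→28, due 20, tardiness 8
T3: 28→41, due 42, tardiness 0
T4: 41→59, due 29, tardiness 30
Late jobs: 2.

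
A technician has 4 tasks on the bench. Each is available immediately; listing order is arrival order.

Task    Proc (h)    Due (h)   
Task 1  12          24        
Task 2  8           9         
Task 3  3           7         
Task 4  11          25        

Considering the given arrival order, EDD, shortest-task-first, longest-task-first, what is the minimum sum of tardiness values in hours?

11

FIFO (arrival order): Task 1 Task 2 Task 3 Task 4.
Task 1: 0→12, due 24, tardiness 0
Task 2: 12→20, due 9, tardiness 11
Task 3: 20→23, due 7, tardiness 16
Task 4: 23→34, due 25, tardiness 9
Sum = 0+11+16+9 = 36.
EDD (increasing due date): Task 3 Task 2 Task 1 Task 4.
Task 3: 0→3, due 7, tardiness 0
Task 2: 3→11, due 9, tardiness 2
Task 1: 11→23, due 24, tardiness 0
Task 4: 23→34, due 25, tardiness 9
Sum = 0+2+0+9 = 11.
SPT (increasing processing time): Task 3 Task 2 Task 4 Task 1.
Task 3: 0→3, due 7, tardiness 0
Task 2: 3→11, due 9, tardiness 2
Task 4: 11→22, due 25, tardiness 0
Task 1: 22→34, due 24, tardiness 10
Sum = 0+2+0+10 = 12.
LPT (decreasing processing time): Task 1 Task 4 Task 2 Task 3.
Task 1: 0→12, due 24, tardiness 0
Task 4: 12→23, due 25, tardiness 0
Task 2: 23→31, due 9, tardiness 22
Task 3: 31→34, due 7, tardiness 27
Sum = 0+0+22+27 = 49.
FIFO 36, EDD 11, SPT 12, LPT 49 → minimum 11.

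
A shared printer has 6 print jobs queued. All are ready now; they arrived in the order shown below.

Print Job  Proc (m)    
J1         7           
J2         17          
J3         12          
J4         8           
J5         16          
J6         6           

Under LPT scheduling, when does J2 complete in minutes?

LPT (decreasing processing time): J2 J5 J3 J4 J1 J6.
J2: 0→17

17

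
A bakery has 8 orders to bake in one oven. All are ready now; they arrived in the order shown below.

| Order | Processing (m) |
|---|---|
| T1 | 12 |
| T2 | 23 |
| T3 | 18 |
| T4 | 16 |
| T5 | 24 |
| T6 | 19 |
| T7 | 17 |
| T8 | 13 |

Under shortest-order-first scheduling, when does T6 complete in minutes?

SPT (increasing processing time): T1 T8 T4 T7 T3 T6 T2 T5.
T1: 0→12
T8: 12→25
T4: 25→41
T7: 41→58
T3: 58→76
T6: 76→95

95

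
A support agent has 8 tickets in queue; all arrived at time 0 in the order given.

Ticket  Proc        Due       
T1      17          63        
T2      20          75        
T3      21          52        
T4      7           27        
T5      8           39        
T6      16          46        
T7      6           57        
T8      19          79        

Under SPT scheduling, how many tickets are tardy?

SPT (increasing processing time): T7 T4 T5 T6 T1 T8 T2 T3.
T7: 0→6, due 57, tardiness 0
T4: 6→13, due 27, tardiness 0
T5: 13→21, due 39, tardiness 0
T6: 21→37, due 46, tardiness 0
T1: 37→54, due 63, tardiness 0
T8: 54→73, due 79, tardiness 0
T2: 73→93, due 75, tardiness 18
T3: 93→114, due 52, tardiness 62
Late tickets: 2.

2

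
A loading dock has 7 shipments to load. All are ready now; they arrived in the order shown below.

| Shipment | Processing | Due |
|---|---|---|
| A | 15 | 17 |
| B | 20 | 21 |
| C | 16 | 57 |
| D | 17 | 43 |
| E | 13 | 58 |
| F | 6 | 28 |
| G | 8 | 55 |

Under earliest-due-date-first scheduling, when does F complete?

41

EDD (increasing due date): A B F D G C E.
A: 0→15
B: 15→35
F: 35→41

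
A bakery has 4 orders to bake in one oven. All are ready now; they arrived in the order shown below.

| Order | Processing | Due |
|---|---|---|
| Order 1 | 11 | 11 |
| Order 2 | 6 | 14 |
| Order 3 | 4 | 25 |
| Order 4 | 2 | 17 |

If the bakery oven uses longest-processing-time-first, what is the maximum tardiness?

6

LPT (decreasing processing time): Order 1 Order 2 Order 3 Order 4.
Order 1: 0→11, due 11, tardiness 0
Order 2: 11→17, due 14, tardiness 3
Order 3: 17→21, due 25, tardiness 0
Order 4: 21→23, due 17, tardiness 6
Maximum = 6.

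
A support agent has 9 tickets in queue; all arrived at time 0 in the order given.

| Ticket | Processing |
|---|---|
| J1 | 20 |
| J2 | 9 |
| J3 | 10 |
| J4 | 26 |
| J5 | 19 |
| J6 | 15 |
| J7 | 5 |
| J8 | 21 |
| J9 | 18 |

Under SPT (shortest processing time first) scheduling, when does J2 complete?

14

SPT (increasing processing time): J7 J2 J3 J6 J9 J5 J1 J8 J4.
J7: 0→5
J2: 5→14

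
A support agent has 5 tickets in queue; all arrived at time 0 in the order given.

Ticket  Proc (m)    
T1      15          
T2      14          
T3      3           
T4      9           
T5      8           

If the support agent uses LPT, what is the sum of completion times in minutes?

LPT (decreasing processing time): T1 T2 T4 T5 T3.
T1: 0→15
T2: 15→29
T4: 29→38
T5: 38→46
T3: 46→49
Sum = 15+29+38+46+49 = 177.

177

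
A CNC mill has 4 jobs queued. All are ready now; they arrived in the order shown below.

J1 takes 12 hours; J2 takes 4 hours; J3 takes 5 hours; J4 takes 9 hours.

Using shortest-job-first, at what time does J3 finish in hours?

SPT (increasing processing time): J2 J3 J4 J1.
J2: 0→4
J3: 4→9

9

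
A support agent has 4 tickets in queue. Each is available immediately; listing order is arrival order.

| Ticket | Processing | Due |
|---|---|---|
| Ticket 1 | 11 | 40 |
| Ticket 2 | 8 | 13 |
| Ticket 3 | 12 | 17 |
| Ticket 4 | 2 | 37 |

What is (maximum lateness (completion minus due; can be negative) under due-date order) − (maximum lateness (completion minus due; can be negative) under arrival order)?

EDD (increasing due date): Ticket 2 Ticket 3 Ticket 4 Ticket 1.
Ticket 2: 0→8, due 13, lateness -5
Ticket 3: 8→20, due 17, lateness 3
Ticket 4: 20→22, due 37, lateness -15
Ticket 1: 22→33, due 40, lateness -7
Maximum = 3.
FIFO (arrival order): Ticket 1 Ticket 2 Ticket 3 Ticket 4.
Ticket 1: 0→11, due 40, lateness -29
Ticket 2: 11→19, due 13, lateness 6
Ticket 3: 19→31, due 17, lateness 14
Ticket 4: 31→33, due 37, lateness -4
Maximum = 14.
Difference = 3 − 14 = -11.

-11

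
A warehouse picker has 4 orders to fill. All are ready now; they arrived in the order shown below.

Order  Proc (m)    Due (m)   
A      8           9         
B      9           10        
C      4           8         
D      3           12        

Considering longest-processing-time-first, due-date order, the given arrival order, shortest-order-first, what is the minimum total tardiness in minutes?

LPT (decreasing processing time): B A C D.
B: 0→9, due 10, tardiness 0
A: 9→17, due 9, tardiness 8
C: 17→21, due 8, tardiness 13
D: 21→24, due 12, tardiness 12
Sum = 0+8+13+12 = 33.
EDD (increasing due date): C A B D.
C: 0→4, due 8, tardiness 0
A: 4→12, due 9, tardiness 3
B: 12→21, due 10, tardiness 11
D: 21→24, due 12, tardiness 12
Sum = 0+3+11+12 = 26.
FIFO (arrival order): A B C D.
A: 0→8, due 9, tardiness 0
B: 8→17, due 10, tardiness 7
C: 17→21, due 8, tardiness 13
D: 21→24, due 12, tardiness 12
Sum = 0+7+13+12 = 32.
SPT (increasing processing time): D C A B.
D: 0→3, due 12, tardiness 0
C: 3→7, due 8, tardiness 0
A: 7→15, due 9, tardiness 6
B: 15→24, due 10, tardiness 14
Sum = 0+0+6+14 = 20.
LPT 33, EDD 26, FIFO 32, SPT 20 → minimum 20.

20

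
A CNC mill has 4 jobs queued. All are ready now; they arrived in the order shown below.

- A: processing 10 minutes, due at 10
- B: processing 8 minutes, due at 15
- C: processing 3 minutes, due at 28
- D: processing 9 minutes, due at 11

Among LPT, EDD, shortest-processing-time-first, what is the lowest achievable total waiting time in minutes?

34

LPT (decreasing processing time): A D B C.
A: waits 0, runs 0→10
D: waits 10, runs 10→19
B: waits 19, runs 19→27
C: waits 27, runs 27→30
Sum = 0+10+19+27 = 56.
EDD (increasing due date): A D B C.
A: waits 0, runs 0→10
D: waits 10, runs 10→19
B: waits 19, runs 19→27
C: waits 27, runs 27→30
Sum = 0+10+19+27 = 56.
SPT (increasing processing time): C B D A.
C: waits 0, runs 0→3
B: waits 3, runs 3→11
D: waits 11, runs 11→20
A: waits 20, runs 20→30
Sum = 0+3+11+20 = 34.
LPT 56, EDD 56, SPT 34 → minimum 34.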